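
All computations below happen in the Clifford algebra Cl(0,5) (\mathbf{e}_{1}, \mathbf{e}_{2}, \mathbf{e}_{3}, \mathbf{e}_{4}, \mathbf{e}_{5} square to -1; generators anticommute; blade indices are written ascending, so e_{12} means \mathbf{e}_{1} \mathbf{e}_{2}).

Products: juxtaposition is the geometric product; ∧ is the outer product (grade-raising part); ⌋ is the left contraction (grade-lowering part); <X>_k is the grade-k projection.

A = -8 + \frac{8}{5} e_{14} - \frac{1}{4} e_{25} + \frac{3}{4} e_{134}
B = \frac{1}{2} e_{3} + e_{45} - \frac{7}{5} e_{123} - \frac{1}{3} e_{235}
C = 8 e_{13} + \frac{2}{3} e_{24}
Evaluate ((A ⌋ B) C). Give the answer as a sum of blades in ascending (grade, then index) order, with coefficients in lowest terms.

step 1: -\frac{47}{12} e_{3} - 8 e_{45} + \frac{56}{5} e_{123} + \frac{8}{3} e_{235}
step 2: -\frac{94}{3} e_{1} + \frac{448}{5} e_{2} - \frac{16}{3} e_{25} - \frac{64}{3} e_{125} + \frac{112}{15} e_{134} + \frac{47}{18} e_{234} + \frac{16}{9} e_{345} - 64 e_{1345}
Answer: -\frac{94}{3} e_{1} + \frac{448}{5} e_{2} - \frac{16}{3} e_{25} - \frac{64}{3} e_{125} + \frac{112}{15} e_{134} + \frac{47}{18} e_{234} + \frac{16}{9} e_{345} - 64 e_{1345}


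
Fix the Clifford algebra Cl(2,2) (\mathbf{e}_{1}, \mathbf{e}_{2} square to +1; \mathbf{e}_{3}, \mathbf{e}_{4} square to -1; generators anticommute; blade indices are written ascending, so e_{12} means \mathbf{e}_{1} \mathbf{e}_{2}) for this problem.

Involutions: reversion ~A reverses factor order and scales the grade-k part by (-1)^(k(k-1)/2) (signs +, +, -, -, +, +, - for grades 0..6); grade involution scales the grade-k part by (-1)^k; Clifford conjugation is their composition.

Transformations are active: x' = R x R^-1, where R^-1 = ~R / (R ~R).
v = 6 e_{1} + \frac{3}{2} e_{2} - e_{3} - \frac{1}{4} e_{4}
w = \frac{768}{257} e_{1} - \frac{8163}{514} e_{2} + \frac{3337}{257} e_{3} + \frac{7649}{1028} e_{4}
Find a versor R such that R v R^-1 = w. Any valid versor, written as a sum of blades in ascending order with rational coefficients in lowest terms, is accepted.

Sketch: the shared square \frac{595}{16} makes R = v + w = \frac{2310}{257} e_{1} - \frac{3696}{257} e_{2} + \frac{3080}{257} e_{3} + \frac{1848}{257} e_{4} the natural versor; its sandwich fixes that direction, negates (v - w)/2, and sends v to w.
Answer: \frac{2310}{257} e_{1} - \frac{3696}{257} e_{2} + \frac{3080}{257} e_{3} + \frac{1848}{257} e_{4}


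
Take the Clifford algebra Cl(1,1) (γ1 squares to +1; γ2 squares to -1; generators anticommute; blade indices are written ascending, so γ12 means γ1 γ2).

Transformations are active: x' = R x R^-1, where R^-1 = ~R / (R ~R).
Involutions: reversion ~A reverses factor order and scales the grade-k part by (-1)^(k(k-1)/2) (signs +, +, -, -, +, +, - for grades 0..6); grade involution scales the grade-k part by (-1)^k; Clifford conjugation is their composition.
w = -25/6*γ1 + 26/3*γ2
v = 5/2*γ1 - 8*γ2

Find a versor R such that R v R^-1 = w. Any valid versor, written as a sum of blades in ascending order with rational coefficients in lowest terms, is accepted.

A norm check does it: q(v) = q(w) = -231/4, hence R = v + w = -5/3*γ1 + 2/3*γ2 realises the map — parallel part kept, (v - w)/2 negated, v carried to w.
Answer: -5/3*γ1 + 2/3*γ2


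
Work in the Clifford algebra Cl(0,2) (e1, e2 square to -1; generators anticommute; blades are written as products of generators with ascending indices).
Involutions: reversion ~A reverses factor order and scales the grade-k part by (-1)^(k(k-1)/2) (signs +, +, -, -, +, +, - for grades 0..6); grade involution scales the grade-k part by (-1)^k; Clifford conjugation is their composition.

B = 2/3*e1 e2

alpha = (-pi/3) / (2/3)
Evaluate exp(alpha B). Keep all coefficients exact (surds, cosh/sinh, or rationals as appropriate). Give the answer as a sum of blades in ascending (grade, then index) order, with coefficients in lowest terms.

B^2 = (2/3)^2*(e1 e2)^2 = 4/9*(-1) = -4/9 (a basis 2-blade squares to minus the product of its generators' squares).
B^2 = -4/9 — B^2 < 0, so the exponential closes trigonometrically: l = 2/3, alpha*l = -pi/3, so exp(alpha B) = cos(-pi/3) + (sin(-pi/3)/(2/3))*B = 1/2 + (-3*sqrt(3)/4)*B.
Answer: 1/2 - sqrt(3)/2*e1 e2


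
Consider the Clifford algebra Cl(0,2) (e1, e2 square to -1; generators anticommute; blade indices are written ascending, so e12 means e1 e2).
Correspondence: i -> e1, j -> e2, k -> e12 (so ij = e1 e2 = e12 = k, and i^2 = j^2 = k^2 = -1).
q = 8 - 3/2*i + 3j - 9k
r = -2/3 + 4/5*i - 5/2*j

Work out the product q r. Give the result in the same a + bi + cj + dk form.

In blades: q = 8 - 3/2*e1 + 3*e2 - 9*e12, r = -2/3 + 4/5*e1 - 5/2*e2.
Distribute q over r term by term (generator squares from the signature, products reordered to ascending indices): (8)*r = -16/3 + 32/5*e1 - 20*e2; (-3/2*e1)*r = 6/5 + e1 + 15/4*e12; (3*e2)*r = 15/2 - 2*e2 - 12/5*e12; (-9*e12)*r = -45/2*e1 - 36/5*e2 + 6*e12.
Sum: 101/30 - 151/10*e1 - 146/5*e2 + 147/20*e12; translating back through the correspondence:
Answer: 101/30 - 151/10*i - 146/5*j + 147/20*k


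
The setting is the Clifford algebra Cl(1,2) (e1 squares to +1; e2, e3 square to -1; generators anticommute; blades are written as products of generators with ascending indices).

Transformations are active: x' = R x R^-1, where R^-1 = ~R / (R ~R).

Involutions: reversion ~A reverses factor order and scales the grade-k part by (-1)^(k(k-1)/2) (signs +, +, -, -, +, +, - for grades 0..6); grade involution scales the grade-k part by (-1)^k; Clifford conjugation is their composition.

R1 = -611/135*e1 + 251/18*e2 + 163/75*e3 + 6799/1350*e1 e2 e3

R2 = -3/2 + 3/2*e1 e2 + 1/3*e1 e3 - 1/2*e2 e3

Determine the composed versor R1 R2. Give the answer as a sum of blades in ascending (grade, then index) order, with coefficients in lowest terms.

Distribute over the terms of R1 (each basis-blade product reordered to ascending indices, repeated generators contracted through their squares):
(-611/135*e1) R2 = 611/90*e1 - 611/90*e2 - 611/405*e3 + 611/270*e1 e2 e3
(251/18*e2) R2 = 251/12*e1 - 251/12*e2 + 251/36*e3 - 251/54*e1 e2 e3
(163/75*e3) R2 = 163/225*e1 - 163/150*e2 - 163/50*e3 + 163/50*e1 e2 e3
(6799/1350*e1 e2 e3) R2 = 6799/2700*e1 - 6799/4050*e2 + 6799/900*e3 - 6799/900*e1 e2 e3
Summing the partial products and collecting blades:
Answer: 4178/135*e1 - 49363/1620*e2 + 3952/405*e3 - 3607/540*e1 e2 e3


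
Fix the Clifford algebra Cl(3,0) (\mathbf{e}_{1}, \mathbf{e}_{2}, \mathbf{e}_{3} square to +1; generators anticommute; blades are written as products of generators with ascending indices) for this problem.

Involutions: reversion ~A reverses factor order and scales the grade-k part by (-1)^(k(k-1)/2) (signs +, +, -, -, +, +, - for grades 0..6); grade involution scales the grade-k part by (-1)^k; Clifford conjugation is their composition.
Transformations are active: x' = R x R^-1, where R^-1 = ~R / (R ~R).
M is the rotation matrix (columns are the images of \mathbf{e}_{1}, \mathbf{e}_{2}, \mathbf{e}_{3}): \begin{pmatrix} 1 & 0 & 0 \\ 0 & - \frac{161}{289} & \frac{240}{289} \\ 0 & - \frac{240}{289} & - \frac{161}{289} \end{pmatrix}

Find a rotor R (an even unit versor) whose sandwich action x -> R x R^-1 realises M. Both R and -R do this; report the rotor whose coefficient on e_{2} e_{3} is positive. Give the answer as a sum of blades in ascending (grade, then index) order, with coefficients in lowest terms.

Method: write R = a + b12*e_{1} e_{2} + b13*e_{1} e_{3} + b23*e_{2} e_{3} with a^2 + b12^2 + b13^2 + b23^2 = 1 (so R^-1 = ~R). Expanding the columns R e_j ~R gives tr M = 4a^2 - 1 and, from the antisymmetric part, M21 - M12 = -4a*b12, M13 - M31 = 4a*b13, M32 - M23 = -4a*b23.
Here tr M = -\frac{33}{289}, so a^2 = (1 + tr M)/4 = \frac{64}{289} and a = ±\frac{8}{17}. Taking a = \frac{8}{17}: M21 - M12 = 0, M13 - M31 = 0, M32 - M23 = -\frac{480}{289}, giving b12 = 0, b13 = 0, b23 = \frac{15}{17}, i.e. R = \frac{8}{17} + \frac{15}{17} e_{2} e_{3}.
Its e_{2} e_{3} coefficient is already positive.
Answer: \frac{8}{17} + \frac{15}{17} e_{2} e_{3}. Uniqueness: Spin(3) -> SO(3) maps R and -R to the same rotation of trace -\frac{33}{289}; fixing the sign of the e_{2} e_{3} coefficient removes the ambiguity.


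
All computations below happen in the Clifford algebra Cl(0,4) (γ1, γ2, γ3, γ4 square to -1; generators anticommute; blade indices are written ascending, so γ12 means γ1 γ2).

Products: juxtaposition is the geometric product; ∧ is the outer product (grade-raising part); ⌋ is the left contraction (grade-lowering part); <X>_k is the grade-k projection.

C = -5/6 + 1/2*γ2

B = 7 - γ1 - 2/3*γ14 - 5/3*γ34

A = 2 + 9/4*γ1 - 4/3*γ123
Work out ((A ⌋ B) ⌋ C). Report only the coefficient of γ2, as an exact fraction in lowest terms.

step 1: 65/4 - 2*γ1 + 3/2*γ4 - 4/3*γ14 - 10/3*γ34
step 2: -325/24 + 65/8*γ2
Answer: 65/8


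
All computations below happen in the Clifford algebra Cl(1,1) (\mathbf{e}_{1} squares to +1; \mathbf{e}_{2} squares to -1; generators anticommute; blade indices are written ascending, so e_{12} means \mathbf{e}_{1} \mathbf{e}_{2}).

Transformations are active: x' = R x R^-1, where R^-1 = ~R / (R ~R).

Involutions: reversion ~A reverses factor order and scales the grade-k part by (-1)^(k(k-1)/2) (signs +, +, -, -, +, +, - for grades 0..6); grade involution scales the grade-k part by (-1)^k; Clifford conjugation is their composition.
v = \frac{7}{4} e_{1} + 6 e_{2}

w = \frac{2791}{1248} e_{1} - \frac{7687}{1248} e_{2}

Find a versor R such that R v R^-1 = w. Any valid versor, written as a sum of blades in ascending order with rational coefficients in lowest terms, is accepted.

R = v + w = \frac{4975}{1248} e_{1} - \frac{199}{1248} e_{2} works: the equal norms (-\frac{527}{16}) guarantee its sandwich swaps v into w.
Answer: \frac{4975}{1248} e_{1} - \frac{199}{1248} e_{2}


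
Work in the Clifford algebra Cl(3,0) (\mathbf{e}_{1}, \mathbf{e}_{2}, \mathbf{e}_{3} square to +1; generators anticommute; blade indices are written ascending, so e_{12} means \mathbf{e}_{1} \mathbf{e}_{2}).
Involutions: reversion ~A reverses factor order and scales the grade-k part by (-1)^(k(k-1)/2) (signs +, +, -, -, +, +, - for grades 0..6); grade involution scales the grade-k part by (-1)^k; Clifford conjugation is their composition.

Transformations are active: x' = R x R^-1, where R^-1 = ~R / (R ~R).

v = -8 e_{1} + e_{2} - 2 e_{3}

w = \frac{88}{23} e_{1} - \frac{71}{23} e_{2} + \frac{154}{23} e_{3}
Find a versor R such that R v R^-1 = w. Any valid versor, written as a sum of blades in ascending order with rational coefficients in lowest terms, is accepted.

Why this works: both vectors square to 69, so q(v) = q(w) and R = v + w = -\frac{96}{23} e_{1} - \frac{48}{23} e_{2} + \frac{108}{23} e_{3} carries v to w — its own direction survives, the complement (v - w)/2 flips.
Answer: -\frac{96}{23} e_{1} - \frac{48}{23} e_{2} + \frac{108}{23} e_{3}


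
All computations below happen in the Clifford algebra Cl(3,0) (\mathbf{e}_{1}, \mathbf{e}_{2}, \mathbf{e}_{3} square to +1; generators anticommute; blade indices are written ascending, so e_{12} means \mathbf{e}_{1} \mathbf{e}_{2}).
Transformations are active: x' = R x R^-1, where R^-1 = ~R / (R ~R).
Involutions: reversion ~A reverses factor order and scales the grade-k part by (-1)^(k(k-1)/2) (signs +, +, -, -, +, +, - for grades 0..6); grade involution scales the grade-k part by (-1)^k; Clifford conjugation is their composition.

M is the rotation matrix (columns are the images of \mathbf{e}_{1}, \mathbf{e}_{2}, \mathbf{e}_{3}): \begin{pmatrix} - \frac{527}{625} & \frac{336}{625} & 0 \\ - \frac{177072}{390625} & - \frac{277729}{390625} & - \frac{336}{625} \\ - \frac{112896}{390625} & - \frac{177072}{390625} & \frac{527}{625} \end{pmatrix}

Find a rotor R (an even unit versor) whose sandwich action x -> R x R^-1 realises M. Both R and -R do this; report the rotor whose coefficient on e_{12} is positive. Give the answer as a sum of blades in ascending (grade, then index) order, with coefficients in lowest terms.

Method: write R = a + b12*e_{12} + b13*e_{13} + b23*e_{23} with a^2 + b12^2 + b13^2 + b23^2 = 1 (so R^-1 = ~R). Expanding the columns R e_j ~R gives tr M = 4a^2 - 1 and, from the antisymmetric part, M21 - M12 = -4a*b12, M13 - M31 = 4a*b13, M32 - M23 = -4a*b23.
Here tr M = -\frac{277729}{390625}, so a^2 = (1 + tr M)/4 = \frac{28224}{390625} and a = ±\frac{168}{625}. Taking a = \frac{168}{625}: M21 - M12 = -\frac{387072}{390625}, M13 - M31 = \frac{112896}{390625}, M32 - M23 = \frac{32928}{390625}, giving b12 = \frac{576}{625}, b13 = \frac{168}{625}, b23 = -\frac{49}{625}, i.e. R = \frac{168}{625} + \frac{576}{625} e_{12} + \frac{168}{625} e_{13} - \frac{49}{625} e_{23}.
Its e_{12} coefficient is already positive.
Answer: \frac{168}{625} + \frac{576}{625} e_{12} + \frac{168}{625} e_{13} - \frac{49}{625} e_{23}. Why the constraint matters: R and -R act identically through the sandwich — M has trace -\frac{277729}{390625} either way — so only the sign condition on e_{12} picks one of the two preimages.


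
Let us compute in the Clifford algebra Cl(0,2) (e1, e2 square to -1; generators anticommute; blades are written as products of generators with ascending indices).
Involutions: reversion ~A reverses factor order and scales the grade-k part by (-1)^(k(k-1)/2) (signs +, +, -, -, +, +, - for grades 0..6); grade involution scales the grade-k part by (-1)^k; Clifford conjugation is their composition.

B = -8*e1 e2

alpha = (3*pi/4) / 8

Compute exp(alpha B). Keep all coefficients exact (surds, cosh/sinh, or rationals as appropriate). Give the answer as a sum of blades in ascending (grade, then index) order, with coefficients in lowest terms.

B^2 = (-8)^2*(e1 e2)^2 = 64*(-1) = -64 (a basis 2-blade squares to minus the product of its generators' squares).
B^2 = -64 — the negative square puts this in the circular regime; l = 8, alpha*l = 3*pi/4, so exp(alpha B) = cos(3*pi/4) + (sin(3*pi/4)/8)*B = -sqrt(2)/2 + (sqrt(2)/16)*B.
Answer: -sqrt(2)/2 - sqrt(2)/2*e1 e2


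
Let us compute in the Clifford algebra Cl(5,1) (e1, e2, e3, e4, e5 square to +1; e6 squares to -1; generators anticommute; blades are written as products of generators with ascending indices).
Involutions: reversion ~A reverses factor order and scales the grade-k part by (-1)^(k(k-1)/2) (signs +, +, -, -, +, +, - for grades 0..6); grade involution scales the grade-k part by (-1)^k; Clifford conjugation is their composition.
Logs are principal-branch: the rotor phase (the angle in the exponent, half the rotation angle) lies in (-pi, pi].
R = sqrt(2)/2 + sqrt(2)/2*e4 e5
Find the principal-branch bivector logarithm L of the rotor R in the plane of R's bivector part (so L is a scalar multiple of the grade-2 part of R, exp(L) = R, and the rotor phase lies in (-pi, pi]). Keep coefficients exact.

The scalar part of R is sqrt(2)/2, so the principal-branch rotor phase is pinned; divide the bivector part by its sine to get the unit plane — L is the phase times that plane.
Concretely: cos(phase) = sqrt(2)/2 gives phase = ±pi/4, and since phase/sin(phase) is even the sign is immaterial: L = (phase/sin(phase)) * <R>_2 = (sqrt(2)*pi/4) * <R>_2.
Answer: pi/4*e4 e5


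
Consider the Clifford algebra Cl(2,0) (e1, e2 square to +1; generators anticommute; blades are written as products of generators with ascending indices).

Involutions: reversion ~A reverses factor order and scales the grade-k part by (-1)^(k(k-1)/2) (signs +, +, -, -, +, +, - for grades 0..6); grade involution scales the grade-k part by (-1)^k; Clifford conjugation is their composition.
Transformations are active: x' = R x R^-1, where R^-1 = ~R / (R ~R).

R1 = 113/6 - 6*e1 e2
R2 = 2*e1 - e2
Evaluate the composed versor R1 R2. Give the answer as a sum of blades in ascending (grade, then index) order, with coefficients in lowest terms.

Distribute over the terms of R1 (each basis-blade product reordered to ascending indices, repeated generators contracted through their squares):
(113/6) R2 = 113/3*e1 - 113/6*e2
(-6*e1 e2) R2 = 6*e1 + 12*e2
Summing the partial products and collecting blades:
Answer: 131/3*e1 - 41/6*e2


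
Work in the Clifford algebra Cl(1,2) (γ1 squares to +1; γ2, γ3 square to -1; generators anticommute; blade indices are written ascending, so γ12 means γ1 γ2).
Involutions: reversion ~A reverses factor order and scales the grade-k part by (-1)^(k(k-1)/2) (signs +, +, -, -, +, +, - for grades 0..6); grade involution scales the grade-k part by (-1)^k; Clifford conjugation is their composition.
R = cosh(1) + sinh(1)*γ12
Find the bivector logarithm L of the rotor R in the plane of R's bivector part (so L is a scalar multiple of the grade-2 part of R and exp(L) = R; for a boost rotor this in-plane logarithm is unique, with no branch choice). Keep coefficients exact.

The scalar part of R is cosh(1), so cosh pins the rapidity up to sign — the sign comes from the bivector part; dividing that part by sinh of the rapidity yields the plane, and the in-plane L = rapidity * plane is unique because the two sign choices cancel.
Concretely: cosh(rapidity) = cosh(1) gives rapidity = ±1, and since rapidity/sinh(rapidity) is even the sign is immaterial: L = (rapidity/sinh(rapidity)) * <R>_2 = (1/sinh(1)) * <R>_2.
Answer: γ12


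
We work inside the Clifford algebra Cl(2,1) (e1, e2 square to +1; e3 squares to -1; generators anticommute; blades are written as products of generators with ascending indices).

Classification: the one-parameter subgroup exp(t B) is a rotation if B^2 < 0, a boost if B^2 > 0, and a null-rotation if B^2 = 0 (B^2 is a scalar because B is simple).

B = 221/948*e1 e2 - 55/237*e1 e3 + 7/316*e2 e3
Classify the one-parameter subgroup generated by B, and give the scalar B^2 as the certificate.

B^2 term by term: the squares give (221/948)^2*(e1 e2)^2 + (-55/237)^2*(e1 e3)^2 + (7/316)^2*(e2 e3)^2 = 48841/898704*(-1) + 3025/56169*(+1) + 49/99856*(+1) = 0 (each basis 2-blade squares to minus the product of its generators' squares); cross terms between blades sharing an index anticommute and cancel. So B^2 = 0.
Answer: null-rotation, certificate B^2 = 0. Note: conjugating B changes its blade decomposition but never the scalar B^2 = 0, whose sign settles the classification.


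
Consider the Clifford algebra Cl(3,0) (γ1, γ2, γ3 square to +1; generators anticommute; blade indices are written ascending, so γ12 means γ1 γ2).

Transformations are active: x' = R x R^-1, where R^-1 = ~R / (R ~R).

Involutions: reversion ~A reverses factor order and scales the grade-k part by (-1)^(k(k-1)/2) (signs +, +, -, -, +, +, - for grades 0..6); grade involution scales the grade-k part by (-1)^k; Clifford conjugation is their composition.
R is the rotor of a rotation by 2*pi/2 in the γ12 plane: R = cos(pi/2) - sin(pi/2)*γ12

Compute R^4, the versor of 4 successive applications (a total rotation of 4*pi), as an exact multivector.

Because a rotor carries half the rotation angle, composing 4 copies of this γ12-plane rotor multiplies the phase: 4*(pi/2) = 2*pi, hence R^4 = cos(2*pi) - sin(2*pi)*γ12.
cos(2*pi) = 1 and sin(2*pi) = 0, so R^4 = 1. The total rotation 4*pi is 2 full turns, so every vector returns to itself, yet the rotor is +1, back on the identity sheet (an even number of 2*pi turns).
Answer: 1


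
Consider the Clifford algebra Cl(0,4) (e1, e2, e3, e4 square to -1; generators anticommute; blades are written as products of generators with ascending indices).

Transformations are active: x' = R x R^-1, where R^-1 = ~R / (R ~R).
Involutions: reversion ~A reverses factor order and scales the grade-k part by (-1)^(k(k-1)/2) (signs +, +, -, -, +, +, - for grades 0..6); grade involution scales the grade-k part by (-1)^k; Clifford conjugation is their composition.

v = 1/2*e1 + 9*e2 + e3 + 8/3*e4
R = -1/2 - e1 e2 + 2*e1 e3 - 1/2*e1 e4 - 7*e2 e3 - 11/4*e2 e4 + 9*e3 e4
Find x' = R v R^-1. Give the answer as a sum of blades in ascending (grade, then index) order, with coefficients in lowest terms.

~R = -1/2 + e1 e2 - 2*e1 e3 + 1/2*e1 e4 + 7*e2 e3 + 11/4*e2 e4 - 9*e3 e4, and R ~R = 2289/16, so R^-1 = ~R / (2289/16).
R v = 97/12*e1 + 28/3*e2 - 173/2*e3 - 52/3*e4 - 45/2*e1 e2 e3 + 11/24*e1 e2 e4 + 31/3*e1 e3 e4 + 781/12*e2 e3 e4
Answer: 40211/13734*e1 - 559/2289*e2 + 17123/6867*e3 - 8468/981*e4


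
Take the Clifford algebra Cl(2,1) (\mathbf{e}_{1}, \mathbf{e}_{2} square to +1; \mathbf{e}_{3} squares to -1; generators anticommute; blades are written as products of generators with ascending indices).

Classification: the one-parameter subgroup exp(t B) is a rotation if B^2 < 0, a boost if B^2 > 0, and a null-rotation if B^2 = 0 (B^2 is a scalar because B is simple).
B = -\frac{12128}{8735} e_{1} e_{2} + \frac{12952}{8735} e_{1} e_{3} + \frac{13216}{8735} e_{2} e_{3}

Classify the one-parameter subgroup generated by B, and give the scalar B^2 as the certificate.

B^2 term by term: the squares give (-\frac{12128}{8735})^2*(e_{1} e_{2})^2 + (\frac{12952}{8735})^2*(e_{1} e_{3})^2 + (\frac{13216}{8735})^2*(e_{2} e_{3})^2 = \frac{147088384}{76300225}*(-1) + \frac{167754304}{76300225}*(+1) + \frac{174662656}{76300225}*(+1) = \frac{64}{25} (each basis 2-blade squares to minus the product of its generators' squares); cross terms between blades sharing an index anticommute and cancel. So B^2 = \frac{64}{25}.
Answer: boost, certificate B^2 = \frac{64}{25}. The class reads off the invariant scalar \frac{64}{25} directly.


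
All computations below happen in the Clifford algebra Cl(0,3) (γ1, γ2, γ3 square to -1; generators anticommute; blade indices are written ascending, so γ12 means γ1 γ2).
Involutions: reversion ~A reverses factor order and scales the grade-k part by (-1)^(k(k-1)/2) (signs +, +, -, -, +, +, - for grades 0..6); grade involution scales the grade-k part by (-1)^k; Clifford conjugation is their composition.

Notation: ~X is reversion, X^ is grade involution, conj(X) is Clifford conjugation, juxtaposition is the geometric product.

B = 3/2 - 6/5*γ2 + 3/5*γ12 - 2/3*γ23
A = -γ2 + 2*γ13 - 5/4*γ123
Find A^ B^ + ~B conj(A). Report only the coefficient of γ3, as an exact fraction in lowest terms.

first term: -6/5 + 43/30*γ1 + 3/2*γ2 - 1/12*γ3 - 4/3*γ12 + 9/2*γ13 - 6/5*γ23 - 21/40*γ123
second term: 6/5 + 43/30*γ1 + 3/2*γ2 - 1/12*γ3 + 4/3*γ12 - 3/2*γ13 + 6/5*γ23 - 171/40*γ123
Answer: -1/6


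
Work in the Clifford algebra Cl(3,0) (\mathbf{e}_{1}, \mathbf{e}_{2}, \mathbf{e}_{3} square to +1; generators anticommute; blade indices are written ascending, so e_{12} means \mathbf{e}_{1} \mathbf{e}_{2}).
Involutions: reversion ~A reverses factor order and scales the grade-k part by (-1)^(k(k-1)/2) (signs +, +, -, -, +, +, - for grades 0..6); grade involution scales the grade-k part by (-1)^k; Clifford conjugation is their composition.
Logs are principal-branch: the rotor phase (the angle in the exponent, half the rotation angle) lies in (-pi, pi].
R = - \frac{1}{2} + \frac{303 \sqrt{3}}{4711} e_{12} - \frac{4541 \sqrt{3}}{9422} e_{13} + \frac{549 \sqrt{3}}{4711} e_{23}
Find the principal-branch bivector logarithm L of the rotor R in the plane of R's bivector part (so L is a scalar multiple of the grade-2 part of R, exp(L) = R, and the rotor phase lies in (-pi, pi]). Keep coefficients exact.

The scalar part of R is - \frac{1}{2}, and that scalar determines the rotor phase on the principal branch; recovering the unit plane as bivector-part over sine of the phase gives L = phase * plane.
Concretely: cos(phase) = - \frac{1}{2} gives phase = ±\frac{2 \pi}{3}, and since phase/sin(phase) is even the sign is immaterial: L = (phase/sin(phase)) * <R>_2 = (\frac{4 \sqrt{3} \pi}{9}) * <R>_2.
Answer: \frac{404 \pi}{4711} e_{12} - \frac{9082 \pi}{14133} e_{13} + \frac{732 \pi}{4711} e_{23}


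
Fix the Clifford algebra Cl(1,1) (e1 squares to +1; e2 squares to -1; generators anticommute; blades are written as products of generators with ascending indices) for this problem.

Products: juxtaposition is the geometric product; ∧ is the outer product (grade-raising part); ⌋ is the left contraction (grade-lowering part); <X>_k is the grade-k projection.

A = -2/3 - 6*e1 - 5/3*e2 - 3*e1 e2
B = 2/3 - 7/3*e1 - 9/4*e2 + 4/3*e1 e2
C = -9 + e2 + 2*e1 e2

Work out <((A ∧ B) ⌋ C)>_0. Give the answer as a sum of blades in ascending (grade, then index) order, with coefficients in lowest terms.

step 1: -4/9 - 22/9*e1 + 7/18*e2 + 121/18*e1 e2
step 2: 307/18 + 7/9*e1 - 16/3*e2 - 8/9*e1 e2
step 3: 307/18
Answer: 307/18


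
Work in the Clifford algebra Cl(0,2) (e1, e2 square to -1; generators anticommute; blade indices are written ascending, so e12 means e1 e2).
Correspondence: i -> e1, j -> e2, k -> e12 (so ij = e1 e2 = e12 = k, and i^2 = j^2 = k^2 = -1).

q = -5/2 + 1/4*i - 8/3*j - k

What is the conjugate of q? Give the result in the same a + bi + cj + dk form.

In blades: q = -5/2 + 1/4*e1 - 8/3*e2 - e12.
Conjugation here is Clifford conjugation: the scalar is fixed and the grade-1 and grade-2 blades all flip sign, giving -5/2 - 1/4*e1 + 8/3*e2 + e12; translating back:
Answer: -5/2 - 1/4*i + 8/3*j + k


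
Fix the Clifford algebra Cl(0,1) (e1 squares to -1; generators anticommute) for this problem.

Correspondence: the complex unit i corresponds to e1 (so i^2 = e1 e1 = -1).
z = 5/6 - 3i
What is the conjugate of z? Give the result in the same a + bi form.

In blades: z = 5/6 - 3*e1.
Conjugation here is Clifford conjugation: the scalar is fixed and the grade-1 and grade-2 blades all flip sign, giving 5/6 + 3*e1; translating back:
Answer: 5/6 + 3i


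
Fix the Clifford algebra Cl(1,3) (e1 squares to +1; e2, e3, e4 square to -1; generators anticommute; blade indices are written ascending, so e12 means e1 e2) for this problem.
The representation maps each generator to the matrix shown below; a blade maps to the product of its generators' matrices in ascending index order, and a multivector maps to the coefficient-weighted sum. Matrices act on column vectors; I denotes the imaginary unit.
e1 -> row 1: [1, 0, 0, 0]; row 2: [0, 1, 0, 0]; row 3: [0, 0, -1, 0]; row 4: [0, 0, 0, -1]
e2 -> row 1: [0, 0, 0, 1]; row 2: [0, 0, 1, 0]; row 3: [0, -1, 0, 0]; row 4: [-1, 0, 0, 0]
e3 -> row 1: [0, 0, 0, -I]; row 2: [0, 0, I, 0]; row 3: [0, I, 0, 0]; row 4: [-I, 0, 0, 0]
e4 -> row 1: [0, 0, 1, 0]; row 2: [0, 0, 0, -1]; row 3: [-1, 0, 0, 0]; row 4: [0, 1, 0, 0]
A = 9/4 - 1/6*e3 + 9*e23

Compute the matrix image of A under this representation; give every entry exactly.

Bivector images (products of the table entries): rho(e23) = rho(e2)rho(e3) = row 1: [-I, 0, 0, 0]; row 2: [0, I, 0, 0]; row 3: [0, 0, -I, 0]; row 4: [0, 0, 0, I].
M = (9/4)*1 + (-1/6)*rho(e3) + (9)*rho(e23), summed entrywise (1 is the identity matrix):
Answer: row 1: [9/4 - 9*I, 0, 0, I/6]; row 2: [0, 9/4 + 9*I, -I/6, 0]; row 3: [0, -I/6, 9/4 - 9*I, 0]; row 4: [I/6, 0, 0, 9/4 + 9*I]


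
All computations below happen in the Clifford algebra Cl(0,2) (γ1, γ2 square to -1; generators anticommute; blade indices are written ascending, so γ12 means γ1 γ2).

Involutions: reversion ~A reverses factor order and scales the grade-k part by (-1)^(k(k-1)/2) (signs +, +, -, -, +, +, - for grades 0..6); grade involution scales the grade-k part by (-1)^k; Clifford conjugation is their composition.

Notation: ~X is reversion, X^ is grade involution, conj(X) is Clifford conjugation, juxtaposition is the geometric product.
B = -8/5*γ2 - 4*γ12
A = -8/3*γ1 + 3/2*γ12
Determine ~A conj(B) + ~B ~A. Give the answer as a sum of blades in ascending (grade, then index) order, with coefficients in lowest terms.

first term: 6 + 12/5*γ1 + 32/3*γ2 - 64/15*γ12
second term: 6 + 12/5*γ1 - 32/3*γ2 - 64/15*γ12
Answer: 12 + 24/5*γ1 - 128/15*γ12


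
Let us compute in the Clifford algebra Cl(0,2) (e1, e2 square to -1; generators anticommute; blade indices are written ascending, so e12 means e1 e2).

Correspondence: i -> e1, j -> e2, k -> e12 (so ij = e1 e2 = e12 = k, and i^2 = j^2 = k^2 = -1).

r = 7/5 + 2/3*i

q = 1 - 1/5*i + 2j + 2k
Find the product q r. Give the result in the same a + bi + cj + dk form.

In blades: q = 1 - 1/5*e1 + 2*e2 + 2*e12, r = 7/5 + 2/3*e1.
Distribute q over r term by term (generator squares from the signature, products reordered to ascending indices): (1)*r = 7/5 + 2/3*e1; (-1/5*e1)*r = 2/15 - 7/25*e1; (2*e2)*r = 14/5*e2 - 4/3*e12; (2*e12)*r = 4/3*e2 + 14/5*e12.
Sum: 23/15 + 29/75*e1 + 62/15*e2 + 22/15*e12; translating back through the correspondence:
Answer: 23/15 + 29/75*i + 62/15*j + 22/15*k


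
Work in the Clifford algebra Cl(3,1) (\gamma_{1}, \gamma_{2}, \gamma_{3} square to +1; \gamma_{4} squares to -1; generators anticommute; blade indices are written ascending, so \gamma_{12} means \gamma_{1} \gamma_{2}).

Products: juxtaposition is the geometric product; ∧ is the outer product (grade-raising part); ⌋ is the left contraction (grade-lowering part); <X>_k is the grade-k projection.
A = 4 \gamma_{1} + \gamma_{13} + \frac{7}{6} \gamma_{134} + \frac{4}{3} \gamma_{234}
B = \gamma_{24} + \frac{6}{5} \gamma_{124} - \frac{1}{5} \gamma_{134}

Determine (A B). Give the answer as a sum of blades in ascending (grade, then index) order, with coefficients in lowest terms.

step 1: -\frac{7}{30} - \frac{4}{3} \gamma_{3} + \frac{1}{5} \gamma_{4} + \frac{4}{15} \gamma_{12} + \frac{8}{5} \gamma_{13} - \frac{7}{5} \gamma_{23} + \frac{24}{5} \gamma_{24} - \frac{4}{5} \gamma_{34} - \frac{7}{6} \gamma_{123} + 4 \gamma_{124} + \frac{6}{5} \gamma_{234} - \gamma_{1234}
Answer: -\frac{7}{30} - \frac{4}{3} \gamma_{3} + \frac{1}{5} \gamma_{4} + \frac{4}{15} \gamma_{12} + \frac{8}{5} \gamma_{13} - \frac{7}{5} \gamma_{23} + \frac{24}{5} \gamma_{24} - \frac{4}{5} \gamma_{34} - \frac{7}{6} \gamma_{123} + 4 \gamma_{124} + \frac{6}{5} \gamma_{234} - \gamma_{1234}


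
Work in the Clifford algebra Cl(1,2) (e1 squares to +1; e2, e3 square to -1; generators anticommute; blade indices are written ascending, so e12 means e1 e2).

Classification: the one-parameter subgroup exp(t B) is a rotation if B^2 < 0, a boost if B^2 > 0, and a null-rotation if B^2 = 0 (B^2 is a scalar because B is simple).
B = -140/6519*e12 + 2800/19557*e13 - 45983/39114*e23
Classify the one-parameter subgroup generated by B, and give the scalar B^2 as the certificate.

B^2 term by term: the squares give (-140/6519)^2*(e12)^2 + (2800/19557)^2*(e13)^2 + (-45983/39114)^2*(e23)^2 = 19600/42497361*(+1) + 7840000/382476249*(+1) + 2114436289/1529904996*(-1) = -49/36 (each basis 2-blade squares to minus the product of its generators' squares); cross terms between blades sharing an index anticommute and cancel. So B^2 = -49/36.
Answer: rotation, certificate B^2 = -49/36. B^2 = -49/36 is basis-independent, so its sign is the whole story.


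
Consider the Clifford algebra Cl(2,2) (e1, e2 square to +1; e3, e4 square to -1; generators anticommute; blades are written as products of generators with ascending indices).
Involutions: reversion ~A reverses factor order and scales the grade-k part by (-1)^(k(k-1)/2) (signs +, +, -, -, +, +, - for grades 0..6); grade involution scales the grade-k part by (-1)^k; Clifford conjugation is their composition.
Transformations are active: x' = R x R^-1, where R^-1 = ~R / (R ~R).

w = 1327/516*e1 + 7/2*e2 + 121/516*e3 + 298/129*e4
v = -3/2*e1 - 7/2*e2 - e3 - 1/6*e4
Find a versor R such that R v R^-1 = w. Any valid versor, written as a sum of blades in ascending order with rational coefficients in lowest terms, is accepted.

Since q(v) = q(w) = 485/36, the sum R = v + w = 553/516*e1 - 395/516*e3 + 553/258*e4 does the job whenever invertible.
Answer: 553/516*e1 - 395/516*e3 + 553/258*e4


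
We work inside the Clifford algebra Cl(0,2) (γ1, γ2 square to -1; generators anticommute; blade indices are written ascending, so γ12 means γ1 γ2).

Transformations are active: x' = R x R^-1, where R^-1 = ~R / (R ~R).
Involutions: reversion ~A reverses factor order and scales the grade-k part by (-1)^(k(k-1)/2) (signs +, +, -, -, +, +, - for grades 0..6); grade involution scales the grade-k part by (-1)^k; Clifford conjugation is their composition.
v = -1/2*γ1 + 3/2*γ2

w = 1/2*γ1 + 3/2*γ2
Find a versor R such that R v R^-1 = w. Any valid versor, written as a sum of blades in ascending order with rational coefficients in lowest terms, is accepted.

Why this works: both vectors square to -5/2, so q(v) = q(w) and R = v + w = 3*γ2 carries v to w — its own direction survives, the complement (v - w)/2 flips.
Answer: 3*γ2


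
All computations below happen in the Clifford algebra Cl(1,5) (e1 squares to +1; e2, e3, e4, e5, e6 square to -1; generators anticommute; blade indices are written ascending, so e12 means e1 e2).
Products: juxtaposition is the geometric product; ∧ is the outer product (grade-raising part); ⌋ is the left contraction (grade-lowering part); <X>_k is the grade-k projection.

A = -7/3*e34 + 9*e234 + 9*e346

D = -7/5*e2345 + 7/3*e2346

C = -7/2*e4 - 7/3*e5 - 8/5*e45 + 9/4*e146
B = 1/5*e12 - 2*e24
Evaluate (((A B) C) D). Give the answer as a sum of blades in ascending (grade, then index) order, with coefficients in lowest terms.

step 1: -18*e3 - 14/3*e23 + 9/5*e134 + 18*e236 - 7/15*e1234 + 9/5*e12346
step 2: 63/10*e13 - 81/20*e23 + 63*e34 + 42*e35 - 81/20*e36 - 49/30*e123 + 72/25*e135 + 49/3*e234 + 98/9*e235 - 21/20*e236 + 144/5*e345 - 81/2*e1234 - 56/75*e1235 - 63/10*e1236 - 21/5*e1345 + 81/2*e1346 + 112/15*e2345 + 63*e2346 + 42*e2356 + 49/45*e12345 - 21/2*e12346 + 72/25*e12356 - 144/5*e23456 + 21/5*e123456
step 3: 10241/75 - 11711/450*e1 + 1008/25*e2 + 637/36*e4 + 133/3*e5 + 17647/225*e6 - 5019/50*e12 + 10241/750*e14 + 469/10*e15 - 5019/50*e16 - 273/4*e24 + 441/5*e25 - 147*e26 + 9233/100*e45 + 273/4*e46 - 4753/45*e56 - 504/125*e124 + 133/30*e145 + 17647/2250*e146 + 3283/270*e156 + 336/5*e256 + 64631/2700*e456 - 441/50*e1245 + 147/10*e1246 + 469/10*e1256 - 4753/450*e1456 - 9233/100*e2456 - 168/25*e12456
Answer: 10241/75 - 11711/450*e1 + 1008/25*e2 + 637/36*e4 + 133/3*e5 + 17647/225*e6 - 5019/50*e12 + 10241/750*e14 + 469/10*e15 - 5019/50*e16 - 273/4*e24 + 441/5*e25 - 147*e26 + 9233/100*e45 + 273/4*e46 - 4753/45*e56 - 504/125*e124 + 133/30*e145 + 17647/2250*e146 + 3283/270*e156 + 336/5*e256 + 64631/2700*e456 - 441/50*e1245 + 147/10*e1246 + 469/10*e1256 - 4753/450*e1456 - 9233/100*e2456 - 168/25*e12456


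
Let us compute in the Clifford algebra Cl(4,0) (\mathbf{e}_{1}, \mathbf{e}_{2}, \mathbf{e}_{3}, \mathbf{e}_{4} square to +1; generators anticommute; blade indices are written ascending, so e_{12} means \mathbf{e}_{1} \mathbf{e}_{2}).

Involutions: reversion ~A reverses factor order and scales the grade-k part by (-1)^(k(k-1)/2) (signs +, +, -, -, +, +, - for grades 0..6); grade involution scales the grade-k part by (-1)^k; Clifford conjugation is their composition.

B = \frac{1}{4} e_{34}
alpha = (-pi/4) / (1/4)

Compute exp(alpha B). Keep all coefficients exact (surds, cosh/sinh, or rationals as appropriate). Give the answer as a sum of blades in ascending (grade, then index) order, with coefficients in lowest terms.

B^2 = (\frac{1}{4})^2*(e_{34})^2 = \frac{1}{16}*(-1) = -\frac{1}{16} (a basis 2-blade squares to minus the product of its generators' squares).
B^2 = -\frac{1}{16} — B^2 < 0, so the exponential closes trigonometrically: l = \frac{1}{4}, alpha*l = - \frac{\pi}{4}, so exp(alpha B) = cos(- \frac{\pi}{4}) + (sin(- \frac{\pi}{4})/(\frac{1}{4}))*B = \frac{\sqrt{2}}{2} + (- 2 \sqrt{2})*B.
Answer: \frac{\sqrt{2}}{2} - \frac{\sqrt{2}}{2} e_{34}


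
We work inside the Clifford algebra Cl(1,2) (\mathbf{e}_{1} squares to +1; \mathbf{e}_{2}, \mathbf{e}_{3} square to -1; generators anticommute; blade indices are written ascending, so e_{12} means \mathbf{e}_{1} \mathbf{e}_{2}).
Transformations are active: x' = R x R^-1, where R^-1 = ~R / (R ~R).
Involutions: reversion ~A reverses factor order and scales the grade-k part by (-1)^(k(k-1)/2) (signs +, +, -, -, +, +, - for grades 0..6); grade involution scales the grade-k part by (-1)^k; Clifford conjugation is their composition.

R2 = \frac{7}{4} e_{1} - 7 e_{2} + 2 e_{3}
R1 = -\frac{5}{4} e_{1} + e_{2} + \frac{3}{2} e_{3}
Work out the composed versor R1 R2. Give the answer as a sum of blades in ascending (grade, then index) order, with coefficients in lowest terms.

Distribute over the terms of R1 (each basis-blade product reordered to ascending indices, repeated generators contracted through their squares):
(-\frac{5}{4} e_{1}) R2 = -\frac{35}{16} + \frac{35}{4} e_{12} - \frac{5}{2} e_{13}
(e_{2}) R2 = 7 - \frac{7}{4} e_{12} + 2 e_{23}
(\frac{3}{2} e_{3}) R2 = -3 - \frac{21}{8} e_{13} + \frac{21}{2} e_{23}
Summing the partial products and collecting blades:
Answer: \frac{29}{16} + 7 e_{12} - \frac{41}{8} e_{13} + \frac{25}{2} e_{23}


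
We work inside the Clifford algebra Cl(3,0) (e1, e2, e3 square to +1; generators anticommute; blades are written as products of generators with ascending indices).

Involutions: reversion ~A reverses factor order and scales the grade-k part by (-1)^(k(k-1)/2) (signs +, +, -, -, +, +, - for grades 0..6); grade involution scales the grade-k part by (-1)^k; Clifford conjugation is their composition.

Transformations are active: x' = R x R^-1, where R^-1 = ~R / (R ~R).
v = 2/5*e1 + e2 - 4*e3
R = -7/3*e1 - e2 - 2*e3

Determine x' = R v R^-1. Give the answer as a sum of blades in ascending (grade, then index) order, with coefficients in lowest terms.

~R = -7/3*e1 - e2 - 2*e3, and R ~R = 94/9, so R^-1 = ~R / (94/9).
R v = 91/15 - 29/15*e1 e2 + 152/15*e1 e3 + 6*e2 e3
Answer: -731/235*e1 - 508/235*e2 + 394/235*e3


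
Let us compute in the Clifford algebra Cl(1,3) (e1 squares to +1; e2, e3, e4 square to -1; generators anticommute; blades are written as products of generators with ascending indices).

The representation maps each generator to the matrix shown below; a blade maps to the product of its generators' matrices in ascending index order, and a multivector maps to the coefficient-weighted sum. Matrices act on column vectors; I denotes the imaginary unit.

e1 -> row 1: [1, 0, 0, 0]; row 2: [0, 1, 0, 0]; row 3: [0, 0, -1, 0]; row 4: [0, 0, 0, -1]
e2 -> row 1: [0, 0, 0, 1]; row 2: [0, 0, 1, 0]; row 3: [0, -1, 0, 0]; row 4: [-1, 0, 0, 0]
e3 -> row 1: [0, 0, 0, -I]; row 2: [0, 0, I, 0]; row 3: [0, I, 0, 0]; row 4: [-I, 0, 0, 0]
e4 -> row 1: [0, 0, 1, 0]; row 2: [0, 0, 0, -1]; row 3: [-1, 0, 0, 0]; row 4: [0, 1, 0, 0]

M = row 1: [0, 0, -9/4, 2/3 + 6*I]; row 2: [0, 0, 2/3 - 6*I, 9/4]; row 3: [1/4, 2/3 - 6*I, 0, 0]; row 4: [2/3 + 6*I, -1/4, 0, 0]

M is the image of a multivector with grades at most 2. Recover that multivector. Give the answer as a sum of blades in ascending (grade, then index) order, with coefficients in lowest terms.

Method: the blade images are trace-orthogonal — tr(rho(e_A) rho(e_B)^-1) = 4 if A = B and 0 otherwise — and rho(e_A)^-1 = (e_A)^2 * rho(e_A) with (e_A)^2 = +1 or -1, so the coefficient of e_A in the preimage is (e_A)^2 * tr(M rho(e_A))/4.
Nonzero projections over blades of grade <= 2: e3: (e3)^2 = -1, tr(M rho(e3)) = 24, coefficient -6; e4: (e4)^2 = -1, tr(M rho(e4)) = 5, coefficient -5/4; e1 e2: (e1 e2)^2 = +1, tr(M rho(e1 e2)) = 8/3, coefficient 2/3; e1 e4: (e1 e4)^2 = +1, tr(M rho(e1 e4)) = -4, coefficient -1. Every other blade of grade <= 2 projects to 0.
Answer: -6*e3 - 5/4*e4 + 2/3*e1 e2 - e1 e4


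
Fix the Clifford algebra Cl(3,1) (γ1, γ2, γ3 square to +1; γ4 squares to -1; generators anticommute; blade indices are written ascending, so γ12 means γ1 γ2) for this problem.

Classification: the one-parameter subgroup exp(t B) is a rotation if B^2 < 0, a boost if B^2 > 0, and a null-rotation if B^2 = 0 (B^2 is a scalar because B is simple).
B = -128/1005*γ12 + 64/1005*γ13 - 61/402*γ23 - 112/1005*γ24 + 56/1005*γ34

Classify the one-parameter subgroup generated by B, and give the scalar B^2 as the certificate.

B^2 term by term: the squares give (-128/1005)^2*(γ12)^2 + (64/1005)^2*(γ13)^2 + (-61/402)^2*(γ23)^2 + (-112/1005)^2*(γ24)^2 + (56/1005)^2*(γ34)^2 = 16384/1010025*(-1) + 4096/1010025*(-1) + 3721/161604*(-1) + 12544/1010025*(+1) + 3136/1010025*(+1) = -1/36 (each basis 2-blade squares to minus the product of its generators' squares); cross terms between blades sharing an index anticommute and cancel; the commuting (index-disjoint) pairs give grade-4 terms 2*c*c'*(blade product), which cancel blade by blade — γ1234: -14336/1010025 + 14336/1010025 = 0 — confirming B is simple. So B^2 = -1/36.
Answer: rotation, certificate B^2 = -1/36. Note: conjugating B changes its blade decomposition but never the scalar B^2 = -1/36, whose sign settles the classification.
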